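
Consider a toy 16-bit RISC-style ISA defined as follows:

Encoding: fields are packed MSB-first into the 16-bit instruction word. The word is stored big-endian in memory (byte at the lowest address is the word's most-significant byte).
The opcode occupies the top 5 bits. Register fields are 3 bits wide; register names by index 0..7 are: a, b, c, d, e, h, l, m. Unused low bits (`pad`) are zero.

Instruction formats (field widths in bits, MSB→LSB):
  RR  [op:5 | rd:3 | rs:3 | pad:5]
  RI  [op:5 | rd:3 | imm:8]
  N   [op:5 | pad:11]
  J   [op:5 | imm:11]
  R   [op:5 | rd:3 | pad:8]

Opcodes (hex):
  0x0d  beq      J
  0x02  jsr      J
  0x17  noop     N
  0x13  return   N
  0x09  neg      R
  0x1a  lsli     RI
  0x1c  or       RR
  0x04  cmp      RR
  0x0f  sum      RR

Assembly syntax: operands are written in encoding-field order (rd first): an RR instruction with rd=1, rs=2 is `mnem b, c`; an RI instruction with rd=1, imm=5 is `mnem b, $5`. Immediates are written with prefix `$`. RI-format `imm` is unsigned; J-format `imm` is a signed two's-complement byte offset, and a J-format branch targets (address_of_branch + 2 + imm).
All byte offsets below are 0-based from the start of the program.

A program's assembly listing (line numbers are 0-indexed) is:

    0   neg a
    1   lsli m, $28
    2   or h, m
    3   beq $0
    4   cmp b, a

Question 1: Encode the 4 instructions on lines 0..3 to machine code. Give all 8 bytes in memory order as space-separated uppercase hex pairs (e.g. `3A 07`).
48 00 D7 1C E5 E0 68 00

line 0 (neg): pack op=0x9:5|rd=0:3|pad=0:8 = 0x4800; big→ 48 00
line 1 (lsli): pack op=0x1a:5|rd=7:3|imm=28:8 = 0xd71c; big→ d7 1c
line 2 (or): pack op=0x1c:5|rd=5:3|rs=7:3|pad=0:5 = 0xe5e0; big→ e5 e0
line 3 (beq): pack op=0xd:5|imm=0:11 = 0x6800; big→ 68 00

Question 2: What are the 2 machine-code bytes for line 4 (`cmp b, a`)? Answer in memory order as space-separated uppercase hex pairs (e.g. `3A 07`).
line 4 (cmp): pack op=0x4:5|rd=1:3|rs=0:3|pad=0:5 = 0x2100; big→ 21 00

21 00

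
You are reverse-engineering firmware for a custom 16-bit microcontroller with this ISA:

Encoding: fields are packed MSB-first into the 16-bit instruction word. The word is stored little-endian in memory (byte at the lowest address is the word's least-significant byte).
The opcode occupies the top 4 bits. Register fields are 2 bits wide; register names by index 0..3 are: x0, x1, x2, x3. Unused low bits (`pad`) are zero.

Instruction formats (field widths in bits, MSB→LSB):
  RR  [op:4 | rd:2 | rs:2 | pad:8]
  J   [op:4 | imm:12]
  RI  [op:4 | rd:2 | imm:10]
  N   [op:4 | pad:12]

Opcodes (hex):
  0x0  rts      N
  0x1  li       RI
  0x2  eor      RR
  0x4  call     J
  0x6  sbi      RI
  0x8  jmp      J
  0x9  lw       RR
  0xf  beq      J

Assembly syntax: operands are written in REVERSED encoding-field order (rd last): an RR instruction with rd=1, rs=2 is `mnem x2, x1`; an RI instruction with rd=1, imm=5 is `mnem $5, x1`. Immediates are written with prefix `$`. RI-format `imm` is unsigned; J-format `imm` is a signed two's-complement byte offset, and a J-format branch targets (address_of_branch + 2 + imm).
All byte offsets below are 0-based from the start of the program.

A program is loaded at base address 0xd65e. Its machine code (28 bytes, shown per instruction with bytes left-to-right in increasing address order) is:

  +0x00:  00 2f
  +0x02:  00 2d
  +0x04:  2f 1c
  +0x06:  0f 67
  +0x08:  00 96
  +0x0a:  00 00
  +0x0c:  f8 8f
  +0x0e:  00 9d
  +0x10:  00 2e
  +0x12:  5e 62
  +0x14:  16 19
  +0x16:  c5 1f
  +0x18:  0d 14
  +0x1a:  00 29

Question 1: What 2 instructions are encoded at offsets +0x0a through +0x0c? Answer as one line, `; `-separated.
off 0x0a: read 00 00 as little → 0x0000
  opcode bits[15:12]=0x0: rts/N
off 0x0c: read f8 8f as little → 0x8ff8
  opcode bits[15:12]=0x8: jmp/J
  [11:0] imm=4088 (s12→-8) = $-8

rts; jmp $-8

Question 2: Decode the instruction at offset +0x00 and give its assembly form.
eor x3, x3

[00] 00 2f → 0x2f00
  op=0x2f00>>12=0x2 ⇒ eor (RR)
  rd@[11:10]=0x3 ⇒ x3
  rs@[9:8]=0x3 ⇒ x3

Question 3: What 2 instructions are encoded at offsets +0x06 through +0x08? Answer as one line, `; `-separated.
sbi $783, x1; lw x2, x1

@+06  little-endian(0f 67) = 0x670f
  top 4b → 0x6 → sbi [RI]
  rd@[11:10]=0x1 ⇒ x1
  imm@[9:0]=0x30f ⇒ $783
@+08  little-endian(00 96) = 0x9600
  top 4b → 0x9 → lw [RR]
  rd@[11:10]=0x1 ⇒ x1
  rs@[9:8]=0x2 ⇒ x2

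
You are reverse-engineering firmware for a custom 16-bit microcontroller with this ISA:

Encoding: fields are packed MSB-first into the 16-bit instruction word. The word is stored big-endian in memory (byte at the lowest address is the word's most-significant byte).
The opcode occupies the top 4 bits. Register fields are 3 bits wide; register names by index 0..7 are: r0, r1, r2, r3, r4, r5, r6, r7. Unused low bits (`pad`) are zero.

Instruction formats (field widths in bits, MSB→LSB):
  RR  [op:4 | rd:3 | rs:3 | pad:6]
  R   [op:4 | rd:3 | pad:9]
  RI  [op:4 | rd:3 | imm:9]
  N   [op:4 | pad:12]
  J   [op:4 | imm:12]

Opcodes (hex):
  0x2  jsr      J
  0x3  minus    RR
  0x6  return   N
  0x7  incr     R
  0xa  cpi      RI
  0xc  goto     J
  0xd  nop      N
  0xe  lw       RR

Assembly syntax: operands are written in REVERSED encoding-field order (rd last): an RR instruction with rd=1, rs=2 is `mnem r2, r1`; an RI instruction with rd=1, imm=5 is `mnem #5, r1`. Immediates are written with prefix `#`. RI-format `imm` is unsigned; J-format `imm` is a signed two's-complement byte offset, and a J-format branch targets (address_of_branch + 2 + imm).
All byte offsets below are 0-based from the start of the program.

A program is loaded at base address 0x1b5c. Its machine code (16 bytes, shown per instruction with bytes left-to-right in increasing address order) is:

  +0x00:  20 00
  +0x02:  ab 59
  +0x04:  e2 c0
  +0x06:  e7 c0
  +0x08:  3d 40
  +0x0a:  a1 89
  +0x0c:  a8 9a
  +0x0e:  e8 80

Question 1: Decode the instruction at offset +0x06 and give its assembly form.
lw r7, r3

[06] e7 c0 → 0xe7c0
  op=0xe7c0>>12=0xe ⇒ lw (RR)
  [11:9] rd=3 = r3
  [8:6] rs=7 = r7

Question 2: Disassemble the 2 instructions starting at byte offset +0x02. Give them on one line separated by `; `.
cpi #345, r5; lw r3, r1

[02] ab 59 → 0xab59
  op=0xab59>>12=0xa ⇒ cpi (RI)
  rd@[11:9]=0x5 ⇒ r5
  imm@[8:0]=0x159 ⇒ #345
[04] e2 c0 → 0xe2c0
  op=0xe2c0>>12=0xe ⇒ lw (RR)
  rd@[11:9]=0x1 ⇒ r1
  rs@[8:6]=0x3 ⇒ r3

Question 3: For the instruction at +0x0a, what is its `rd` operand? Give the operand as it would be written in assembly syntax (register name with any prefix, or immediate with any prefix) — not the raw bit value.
r0

[0a] a1 89 → 0xa189
  top 4b → 0xa → cpi [RI]
  [11:9] rd=0 = r0
  [8:0] imm=393 = #393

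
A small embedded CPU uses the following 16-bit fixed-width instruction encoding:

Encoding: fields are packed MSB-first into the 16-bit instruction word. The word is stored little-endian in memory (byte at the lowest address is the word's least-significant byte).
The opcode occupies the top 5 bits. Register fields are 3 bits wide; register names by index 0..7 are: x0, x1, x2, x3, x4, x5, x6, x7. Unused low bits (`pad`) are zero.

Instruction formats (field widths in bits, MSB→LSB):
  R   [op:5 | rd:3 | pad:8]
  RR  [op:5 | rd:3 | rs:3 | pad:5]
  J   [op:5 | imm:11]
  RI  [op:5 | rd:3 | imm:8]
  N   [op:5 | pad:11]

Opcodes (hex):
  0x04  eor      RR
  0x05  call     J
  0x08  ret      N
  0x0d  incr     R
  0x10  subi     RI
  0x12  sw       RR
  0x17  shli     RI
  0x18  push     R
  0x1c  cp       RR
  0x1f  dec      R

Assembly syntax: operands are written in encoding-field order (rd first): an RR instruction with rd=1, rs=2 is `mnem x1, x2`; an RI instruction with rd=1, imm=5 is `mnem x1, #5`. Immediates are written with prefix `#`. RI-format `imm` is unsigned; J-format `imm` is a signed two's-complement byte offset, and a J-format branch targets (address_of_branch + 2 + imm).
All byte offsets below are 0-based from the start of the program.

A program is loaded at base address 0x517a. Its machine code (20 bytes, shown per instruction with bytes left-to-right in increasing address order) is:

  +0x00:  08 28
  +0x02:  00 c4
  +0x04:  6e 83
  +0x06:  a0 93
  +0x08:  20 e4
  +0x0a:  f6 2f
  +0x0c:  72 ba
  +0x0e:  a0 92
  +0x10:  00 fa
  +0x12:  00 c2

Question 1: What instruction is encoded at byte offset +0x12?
@+12  little-endian(00 c2) = 0xc200
  op=0xc200>>11=0x18 ⇒ push (R)
  [10:8] rd=2 = x2

push x2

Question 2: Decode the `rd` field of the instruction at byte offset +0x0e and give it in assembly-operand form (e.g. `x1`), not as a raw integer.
x2

off 0x0e: read a0 92 as little → 0x92a0
  opcode bits[15:11]=0x12: sw/RR
  rd: (w>>8)&0x7=0x2 → x2
  rs: (w>>5)&0x7=0x5 → x5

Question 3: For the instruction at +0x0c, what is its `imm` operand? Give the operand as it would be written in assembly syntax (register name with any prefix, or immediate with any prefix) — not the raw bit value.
+0x0c: 72 ba ⇒ word 0xba72 (little)
  top 5b → 0x17 → shli [RI]
  [10:8] rd=2 = x2
  [7:0] imm=114 = #114

#114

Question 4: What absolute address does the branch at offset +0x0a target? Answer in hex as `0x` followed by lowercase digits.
[0a] f6 2f → 0x2ff6
  opcode bits[15:11]=0x5: call/J
  imm: (w>>0)&0x7ff=0x7f6 (s11→-10) → #-10
  target = base 0x517a + off 0x0a + 2 + imm -10 = 0x517c

0x517c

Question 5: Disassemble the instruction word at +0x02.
push x4

off 0x02: read 00 c4 as little → 0xc400
  op=0xc400>>11=0x18 ⇒ push (R)
  rd: (w>>8)&0x7=0x4 → x4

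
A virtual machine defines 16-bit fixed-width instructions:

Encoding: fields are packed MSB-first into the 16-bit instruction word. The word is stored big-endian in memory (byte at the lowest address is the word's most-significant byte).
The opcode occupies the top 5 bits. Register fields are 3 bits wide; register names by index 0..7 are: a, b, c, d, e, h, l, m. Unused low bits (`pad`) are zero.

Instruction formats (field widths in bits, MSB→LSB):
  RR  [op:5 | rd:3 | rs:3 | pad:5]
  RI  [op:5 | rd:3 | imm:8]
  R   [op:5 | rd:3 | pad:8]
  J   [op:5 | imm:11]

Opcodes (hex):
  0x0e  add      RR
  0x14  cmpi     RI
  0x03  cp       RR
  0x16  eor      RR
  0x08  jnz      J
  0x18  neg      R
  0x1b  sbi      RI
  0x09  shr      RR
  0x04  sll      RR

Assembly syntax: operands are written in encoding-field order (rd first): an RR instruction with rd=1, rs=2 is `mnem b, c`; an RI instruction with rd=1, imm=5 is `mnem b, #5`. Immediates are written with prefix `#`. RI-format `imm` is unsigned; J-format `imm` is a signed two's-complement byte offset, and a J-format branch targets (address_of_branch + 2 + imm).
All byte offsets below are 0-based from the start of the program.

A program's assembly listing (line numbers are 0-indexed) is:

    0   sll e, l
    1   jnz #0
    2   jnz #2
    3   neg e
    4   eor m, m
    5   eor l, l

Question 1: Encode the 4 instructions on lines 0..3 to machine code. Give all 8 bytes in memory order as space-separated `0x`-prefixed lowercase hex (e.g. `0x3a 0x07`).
0x24 0xc0 0x40 0x00 0x40 0x02 0xc4 0x00

0. sll fields op=0x4:5|rd=4:3|rs=6:3|pad=0:5 → word 24c0h → 24 c0
1. jnz fields op=0x8:5|imm=0:11 → word 4000h → 40 00
2. jnz fields op=0x8:5|imm=2:11 → word 4002h → 40 02
3. neg fields op=0x18:5|rd=4:3|pad=0:8 → word c400h → c4 00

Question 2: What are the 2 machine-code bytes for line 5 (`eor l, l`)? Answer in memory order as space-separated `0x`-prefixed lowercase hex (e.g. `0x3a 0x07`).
L5: eor op=0x16:5|rd=6:3|rs=6:3|pad=0:5 ⇒ 0xb6c0 ⇒ big b6 c0

0xb6 0xc0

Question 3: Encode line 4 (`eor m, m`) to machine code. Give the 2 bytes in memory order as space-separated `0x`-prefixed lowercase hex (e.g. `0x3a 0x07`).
0xb7 0xe0

4. eor fields op=0x16:5|rd=7:3|rs=7:3|pad=0:5 → word b7e0h → b7 e0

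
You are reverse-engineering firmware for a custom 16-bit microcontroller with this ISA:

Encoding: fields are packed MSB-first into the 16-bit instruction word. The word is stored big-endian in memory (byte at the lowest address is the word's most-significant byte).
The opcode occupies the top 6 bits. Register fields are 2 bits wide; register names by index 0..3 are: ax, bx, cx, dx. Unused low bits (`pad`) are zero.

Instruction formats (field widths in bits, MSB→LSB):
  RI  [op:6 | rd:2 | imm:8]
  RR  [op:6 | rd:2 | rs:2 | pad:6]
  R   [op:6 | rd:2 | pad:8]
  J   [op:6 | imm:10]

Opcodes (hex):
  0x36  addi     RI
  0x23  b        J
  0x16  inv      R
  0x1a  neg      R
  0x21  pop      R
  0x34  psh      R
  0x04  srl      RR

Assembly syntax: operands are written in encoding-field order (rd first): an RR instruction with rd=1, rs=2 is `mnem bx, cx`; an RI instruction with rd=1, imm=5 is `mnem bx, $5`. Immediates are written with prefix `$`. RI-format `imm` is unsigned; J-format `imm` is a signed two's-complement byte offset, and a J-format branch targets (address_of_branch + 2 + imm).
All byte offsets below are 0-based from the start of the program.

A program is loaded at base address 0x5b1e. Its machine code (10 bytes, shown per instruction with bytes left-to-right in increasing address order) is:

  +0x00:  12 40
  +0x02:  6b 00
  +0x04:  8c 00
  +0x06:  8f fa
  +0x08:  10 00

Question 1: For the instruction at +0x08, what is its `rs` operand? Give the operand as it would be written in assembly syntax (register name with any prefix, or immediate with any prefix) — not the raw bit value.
ax

[08] 10 00 → 0x1000
  op=0x1000>>10=0x4 ⇒ srl (RR)
  rd@[9:8]=0x0 ⇒ ax
  rs@[7:6]=0x0 ⇒ ax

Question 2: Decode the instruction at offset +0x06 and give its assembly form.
b $-6

+0x06: 8f fa ⇒ word 0x8ffa (big)
  top 6b → 0x23 → b [J]
  [9:0] imm=1018 (s10→-6) = $-6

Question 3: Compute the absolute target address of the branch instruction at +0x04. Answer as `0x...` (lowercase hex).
0x5b24

@+04  big-endian(8c 00) = 0x8c00
  op=0x8c00>>10=0x23 ⇒ b (J)
  imm: (w>>0)&0x3ff=0x0 → $0
  target = base 0x5b1e + off 0x04 + 2 + imm 0 = 0x5b24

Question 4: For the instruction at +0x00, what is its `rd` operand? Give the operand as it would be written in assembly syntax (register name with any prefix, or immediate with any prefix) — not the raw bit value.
cx

@+00  big-endian(12 40) = 0x1240
  top 6b → 0x4 → srl [RR]
  rd: (w>>8)&0x3=0x2 → cx
  rs: (w>>6)&0x3=0x1 → bx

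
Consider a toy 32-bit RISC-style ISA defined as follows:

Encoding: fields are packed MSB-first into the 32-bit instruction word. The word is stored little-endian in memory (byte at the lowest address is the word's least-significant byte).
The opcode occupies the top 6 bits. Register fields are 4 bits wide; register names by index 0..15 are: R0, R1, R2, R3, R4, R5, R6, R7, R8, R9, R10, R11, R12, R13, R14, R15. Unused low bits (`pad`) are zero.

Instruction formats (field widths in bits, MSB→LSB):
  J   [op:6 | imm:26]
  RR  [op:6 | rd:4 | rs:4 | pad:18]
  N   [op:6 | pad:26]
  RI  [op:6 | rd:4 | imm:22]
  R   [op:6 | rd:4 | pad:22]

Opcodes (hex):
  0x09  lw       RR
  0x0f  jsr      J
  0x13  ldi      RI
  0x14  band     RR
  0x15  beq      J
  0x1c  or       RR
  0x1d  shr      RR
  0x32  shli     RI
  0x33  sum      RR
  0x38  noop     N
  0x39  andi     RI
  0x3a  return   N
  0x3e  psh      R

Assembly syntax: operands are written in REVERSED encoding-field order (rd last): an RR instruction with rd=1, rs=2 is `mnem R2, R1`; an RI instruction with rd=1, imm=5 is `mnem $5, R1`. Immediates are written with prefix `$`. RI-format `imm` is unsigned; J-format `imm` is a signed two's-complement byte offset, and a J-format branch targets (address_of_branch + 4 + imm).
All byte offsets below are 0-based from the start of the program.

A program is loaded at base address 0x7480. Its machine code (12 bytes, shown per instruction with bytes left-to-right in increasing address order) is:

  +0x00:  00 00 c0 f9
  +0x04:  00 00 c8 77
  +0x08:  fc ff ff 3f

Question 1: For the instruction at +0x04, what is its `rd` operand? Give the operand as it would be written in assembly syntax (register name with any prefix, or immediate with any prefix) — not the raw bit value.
@+04  little-endian(00 00 c8 77) = 0x77c80000
  top 6b → 0x1d → shr [RR]
  rd@[25:22]=0xf ⇒ R15
  rs@[21:18]=0x2 ⇒ R2

R15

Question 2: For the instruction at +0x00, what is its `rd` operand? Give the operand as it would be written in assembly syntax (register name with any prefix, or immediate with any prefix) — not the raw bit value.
off 0x00: read 00 00 c0 f9 as little → 0xf9c00000
  op=0xf9c00000>>26=0x3e ⇒ psh (R)
  rd: (w>>22)&0xf=0x7 → R7

R7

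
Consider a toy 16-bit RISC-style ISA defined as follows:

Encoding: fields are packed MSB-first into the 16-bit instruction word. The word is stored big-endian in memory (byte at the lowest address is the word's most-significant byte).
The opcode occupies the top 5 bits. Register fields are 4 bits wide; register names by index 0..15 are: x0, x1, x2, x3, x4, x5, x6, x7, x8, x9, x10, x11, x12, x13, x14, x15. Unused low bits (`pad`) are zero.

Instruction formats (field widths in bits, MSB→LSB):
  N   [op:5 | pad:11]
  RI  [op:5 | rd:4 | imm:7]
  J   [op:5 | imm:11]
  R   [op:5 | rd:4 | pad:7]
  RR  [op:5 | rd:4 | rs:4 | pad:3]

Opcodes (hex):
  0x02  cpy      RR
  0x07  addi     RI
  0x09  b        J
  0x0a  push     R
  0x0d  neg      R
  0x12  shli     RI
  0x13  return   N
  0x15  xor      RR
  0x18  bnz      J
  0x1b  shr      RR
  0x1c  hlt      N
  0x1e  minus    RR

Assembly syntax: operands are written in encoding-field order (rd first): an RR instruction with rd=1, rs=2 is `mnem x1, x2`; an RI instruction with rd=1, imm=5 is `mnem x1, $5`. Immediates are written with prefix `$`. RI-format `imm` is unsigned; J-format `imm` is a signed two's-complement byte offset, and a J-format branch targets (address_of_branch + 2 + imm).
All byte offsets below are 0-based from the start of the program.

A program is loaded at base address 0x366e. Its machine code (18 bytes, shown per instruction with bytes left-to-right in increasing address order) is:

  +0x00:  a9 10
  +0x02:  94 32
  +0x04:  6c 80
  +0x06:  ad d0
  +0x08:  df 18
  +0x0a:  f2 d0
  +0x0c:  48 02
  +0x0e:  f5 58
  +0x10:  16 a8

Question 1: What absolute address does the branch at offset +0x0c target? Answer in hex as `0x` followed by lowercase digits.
[0c] 48 02 → 0x4802
  top 5b → 0x9 → b [J]
  imm@[10:0]=0x2 ⇒ $2
  target = base 0x366e + off 0x0c + 2 + imm 2 = 0x367e

0x367e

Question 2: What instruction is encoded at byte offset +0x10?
cpy x13, x5

@+10  big-endian(16 a8) = 0x16a8
  opcode bits[15:11]=0x2: cpy/RR
  [10:7] rd=13 = x13
  [6:3] rs=5 = x5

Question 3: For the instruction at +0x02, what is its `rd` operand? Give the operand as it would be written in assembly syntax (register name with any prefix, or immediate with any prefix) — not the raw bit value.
x8

+0x02: 94 32 ⇒ word 0x9432 (big)
  opcode bits[15:11]=0x12: shli/RI
  rd: (w>>7)&0xf=0x8 → x8
  imm: (w>>0)&0x7f=0x32 → $50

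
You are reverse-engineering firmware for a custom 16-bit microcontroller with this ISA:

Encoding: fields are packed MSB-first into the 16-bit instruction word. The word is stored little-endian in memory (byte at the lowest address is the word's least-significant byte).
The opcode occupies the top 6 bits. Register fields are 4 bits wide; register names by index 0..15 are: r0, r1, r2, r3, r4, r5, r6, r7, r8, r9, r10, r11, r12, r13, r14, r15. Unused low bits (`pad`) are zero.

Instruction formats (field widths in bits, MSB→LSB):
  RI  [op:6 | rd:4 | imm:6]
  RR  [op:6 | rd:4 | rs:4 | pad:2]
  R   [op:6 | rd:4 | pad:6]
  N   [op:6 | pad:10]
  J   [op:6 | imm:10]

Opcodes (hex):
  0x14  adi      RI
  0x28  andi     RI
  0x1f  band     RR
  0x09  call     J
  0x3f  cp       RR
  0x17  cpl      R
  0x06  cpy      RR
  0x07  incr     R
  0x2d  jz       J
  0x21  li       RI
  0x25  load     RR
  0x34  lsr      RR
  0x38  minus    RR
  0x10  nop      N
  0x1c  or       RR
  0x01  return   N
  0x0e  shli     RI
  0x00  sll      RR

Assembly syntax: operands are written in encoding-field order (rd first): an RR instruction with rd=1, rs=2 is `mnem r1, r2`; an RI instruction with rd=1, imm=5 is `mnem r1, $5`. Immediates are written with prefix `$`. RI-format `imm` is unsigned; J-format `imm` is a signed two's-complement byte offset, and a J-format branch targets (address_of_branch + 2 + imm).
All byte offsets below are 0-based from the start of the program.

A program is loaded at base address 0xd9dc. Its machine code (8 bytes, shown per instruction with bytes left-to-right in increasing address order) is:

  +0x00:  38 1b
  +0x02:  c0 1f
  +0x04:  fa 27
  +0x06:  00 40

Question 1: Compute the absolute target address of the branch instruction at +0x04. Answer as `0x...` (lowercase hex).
+0x04: fa 27 ⇒ word 0x27fa (little)
  op=0x27fa>>10=0x9 ⇒ call (J)
  imm: (w>>0)&0x3ff=0x3fa (s10→-6) → $-6
  target = base 0xd9dc + off 0x04 + 2 + imm -6 = 0xd9dc

0xd9dc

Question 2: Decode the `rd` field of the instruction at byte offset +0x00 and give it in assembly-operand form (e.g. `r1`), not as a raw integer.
r12

[00] 38 1b → 0x1b38
  opcode bits[15:10]=0x6: cpy/RR
  [9:6] rd=12 = r12
  [5:2] rs=14 = r14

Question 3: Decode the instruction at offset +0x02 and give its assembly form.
incr r15

[02] c0 1f → 0x1fc0
  opcode bits[15:10]=0x7: incr/R
  rd: (w>>6)&0xf=0xf → r15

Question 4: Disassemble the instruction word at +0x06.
nop

off 0x06: read 00 40 as little → 0x4000
  opcode bits[15:10]=0x10: nop/N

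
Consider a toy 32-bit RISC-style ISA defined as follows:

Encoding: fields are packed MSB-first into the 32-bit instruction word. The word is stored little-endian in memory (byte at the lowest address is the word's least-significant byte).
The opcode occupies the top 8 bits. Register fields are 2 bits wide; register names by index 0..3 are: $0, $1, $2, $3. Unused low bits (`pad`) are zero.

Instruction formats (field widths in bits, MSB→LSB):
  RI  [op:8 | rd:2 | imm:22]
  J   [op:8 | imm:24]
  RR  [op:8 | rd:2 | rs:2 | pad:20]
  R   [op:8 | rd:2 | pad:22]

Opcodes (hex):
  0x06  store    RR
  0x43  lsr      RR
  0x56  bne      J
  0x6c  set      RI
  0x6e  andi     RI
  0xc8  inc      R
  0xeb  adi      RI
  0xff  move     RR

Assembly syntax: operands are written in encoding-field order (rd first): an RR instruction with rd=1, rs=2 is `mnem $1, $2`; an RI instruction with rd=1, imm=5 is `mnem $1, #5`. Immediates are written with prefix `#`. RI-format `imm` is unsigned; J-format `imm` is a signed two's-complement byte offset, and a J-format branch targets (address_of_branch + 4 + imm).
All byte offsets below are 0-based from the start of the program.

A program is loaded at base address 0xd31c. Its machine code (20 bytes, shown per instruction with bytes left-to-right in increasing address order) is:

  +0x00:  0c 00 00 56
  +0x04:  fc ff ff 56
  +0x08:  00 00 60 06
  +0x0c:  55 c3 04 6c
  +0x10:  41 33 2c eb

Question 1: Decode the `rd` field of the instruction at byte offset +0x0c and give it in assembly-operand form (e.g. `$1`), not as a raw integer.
$0

off 0x0c: read 55 c3 04 6c as little → 0x6c04c355
  opcode bits[31:24]=0x6c: set/RI
  [23:22] rd=0 = $0
  [21:0] imm=312149 = #312149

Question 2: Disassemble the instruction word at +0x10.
off 0x10: read 41 33 2c eb as little → 0xeb2c3341
  op=0xeb2c3341>>24=0xeb ⇒ adi (RI)
  rd@[23:22]=0x0 ⇒ $0
  imm@[21:0]=0x2c3341 ⇒ #2896705

adi $0, #2896705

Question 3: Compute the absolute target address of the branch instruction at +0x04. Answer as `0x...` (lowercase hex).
[04] fc ff ff 56 → 0x56fffffc
  top 8b → 0x56 → bne [J]
  [23:0] imm=16777212 (s24→-4) = #-4
  target = base 0xd31c + off 0x04 + 4 + imm -4 = 0xd320

0xd320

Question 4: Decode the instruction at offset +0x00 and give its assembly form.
bne #12

off 0x00: read 0c 00 00 56 as little → 0x5600000c
  op=0x5600000c>>24=0x56 ⇒ bne (J)
  [23:0] imm=12 = #12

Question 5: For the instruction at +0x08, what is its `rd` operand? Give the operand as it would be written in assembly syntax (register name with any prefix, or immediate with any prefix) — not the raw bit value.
+0x08: 00 00 60 06 ⇒ word 0x06600000 (little)
  top 8b → 0x6 → store [RR]
  [23:22] rd=1 = $1
  [21:20] rs=2 = $2

$1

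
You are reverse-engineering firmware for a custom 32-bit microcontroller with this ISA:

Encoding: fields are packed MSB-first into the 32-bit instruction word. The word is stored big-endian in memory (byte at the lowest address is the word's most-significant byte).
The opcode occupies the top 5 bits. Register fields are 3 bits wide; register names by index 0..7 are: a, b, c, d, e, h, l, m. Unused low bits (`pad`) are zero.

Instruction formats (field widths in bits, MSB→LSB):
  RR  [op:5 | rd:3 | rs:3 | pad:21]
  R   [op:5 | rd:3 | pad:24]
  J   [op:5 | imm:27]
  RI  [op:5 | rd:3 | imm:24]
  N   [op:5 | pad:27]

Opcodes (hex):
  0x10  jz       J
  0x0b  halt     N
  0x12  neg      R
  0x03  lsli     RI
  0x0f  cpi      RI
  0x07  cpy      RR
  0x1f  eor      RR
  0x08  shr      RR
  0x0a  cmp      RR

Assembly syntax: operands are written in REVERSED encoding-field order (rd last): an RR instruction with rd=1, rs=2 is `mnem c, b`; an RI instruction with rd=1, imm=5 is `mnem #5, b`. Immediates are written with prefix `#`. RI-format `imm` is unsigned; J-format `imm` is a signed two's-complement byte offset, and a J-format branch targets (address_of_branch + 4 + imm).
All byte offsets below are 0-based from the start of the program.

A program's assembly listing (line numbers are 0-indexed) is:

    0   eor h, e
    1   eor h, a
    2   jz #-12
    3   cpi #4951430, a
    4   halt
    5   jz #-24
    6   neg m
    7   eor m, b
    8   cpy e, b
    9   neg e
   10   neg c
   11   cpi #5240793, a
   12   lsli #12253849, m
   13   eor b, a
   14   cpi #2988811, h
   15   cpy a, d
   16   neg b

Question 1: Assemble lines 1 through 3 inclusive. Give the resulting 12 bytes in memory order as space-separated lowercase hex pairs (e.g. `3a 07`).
f8 a0 00 00 87 ff ff f4 78 4b 8d 86

L1: eor op=0x1f:5|rd=0:3|rs=5:3|pad=0:21 ⇒ 0xf8a00000 ⇒ big f8 a0 00 00
L2: jz op=0x10:5|imm=-12:27 ⇒ 0x87fffff4 ⇒ big 87 ff ff f4
L3: cpi op=0xf:5|rd=0:3|imm=4951430:24 ⇒ 0x784b8d86 ⇒ big 78 4b 8d 86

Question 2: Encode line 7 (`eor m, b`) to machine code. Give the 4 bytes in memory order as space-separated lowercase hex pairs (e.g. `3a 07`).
L7: eor op=0x1f:5|rd=1:3|rs=7:3|pad=0:21 ⇒ 0xf9e00000 ⇒ big f9 e0 00 00

f9 e0 00 00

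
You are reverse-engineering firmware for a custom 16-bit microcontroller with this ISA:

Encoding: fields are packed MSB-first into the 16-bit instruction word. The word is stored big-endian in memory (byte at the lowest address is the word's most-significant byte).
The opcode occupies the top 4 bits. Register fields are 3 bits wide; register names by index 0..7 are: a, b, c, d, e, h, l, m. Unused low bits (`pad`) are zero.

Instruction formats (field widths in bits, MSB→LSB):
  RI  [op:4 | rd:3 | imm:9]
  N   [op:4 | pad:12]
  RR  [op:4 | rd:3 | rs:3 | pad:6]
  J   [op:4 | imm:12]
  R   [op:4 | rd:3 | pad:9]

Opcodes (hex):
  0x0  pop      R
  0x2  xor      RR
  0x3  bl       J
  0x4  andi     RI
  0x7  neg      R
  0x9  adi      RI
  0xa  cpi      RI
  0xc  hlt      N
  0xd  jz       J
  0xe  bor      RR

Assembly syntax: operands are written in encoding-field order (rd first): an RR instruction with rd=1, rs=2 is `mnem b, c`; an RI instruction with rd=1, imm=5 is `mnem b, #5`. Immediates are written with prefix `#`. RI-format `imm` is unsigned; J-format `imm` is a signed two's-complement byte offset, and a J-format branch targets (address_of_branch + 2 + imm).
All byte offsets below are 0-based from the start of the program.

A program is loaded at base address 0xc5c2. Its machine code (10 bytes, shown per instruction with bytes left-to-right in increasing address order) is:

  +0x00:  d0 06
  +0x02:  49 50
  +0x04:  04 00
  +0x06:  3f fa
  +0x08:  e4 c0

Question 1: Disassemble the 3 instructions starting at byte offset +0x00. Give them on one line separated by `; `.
jz #6; andi e, #336; pop c

[00] d0 06 → 0xd006
  op=0xd006>>12=0xd ⇒ jz (J)
  [11:0] imm=6 = #6
[02] 49 50 → 0x4950
  op=0x4950>>12=0x4 ⇒ andi (RI)
  [11:9] rd=4 = e
  [8:0] imm=336 = #336
[04] 04 00 → 0x0400
  op=0x0400>>12=0x0 ⇒ pop (R)
  [11:9] rd=2 = c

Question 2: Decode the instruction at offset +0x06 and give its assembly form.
[06] 3f fa → 0x3ffa
  op=0x3ffa>>12=0x3 ⇒ bl (J)
  imm: (w>>0)&0xfff=0xffa (s12→-6) → #-6

bl #-6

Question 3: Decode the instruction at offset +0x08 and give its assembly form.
bor c, d

[08] e4 c0 → 0xe4c0
  op=0xe4c0>>12=0xe ⇒ bor (RR)
  rd@[11:9]=0x2 ⇒ c
  rs@[8:6]=0x3 ⇒ d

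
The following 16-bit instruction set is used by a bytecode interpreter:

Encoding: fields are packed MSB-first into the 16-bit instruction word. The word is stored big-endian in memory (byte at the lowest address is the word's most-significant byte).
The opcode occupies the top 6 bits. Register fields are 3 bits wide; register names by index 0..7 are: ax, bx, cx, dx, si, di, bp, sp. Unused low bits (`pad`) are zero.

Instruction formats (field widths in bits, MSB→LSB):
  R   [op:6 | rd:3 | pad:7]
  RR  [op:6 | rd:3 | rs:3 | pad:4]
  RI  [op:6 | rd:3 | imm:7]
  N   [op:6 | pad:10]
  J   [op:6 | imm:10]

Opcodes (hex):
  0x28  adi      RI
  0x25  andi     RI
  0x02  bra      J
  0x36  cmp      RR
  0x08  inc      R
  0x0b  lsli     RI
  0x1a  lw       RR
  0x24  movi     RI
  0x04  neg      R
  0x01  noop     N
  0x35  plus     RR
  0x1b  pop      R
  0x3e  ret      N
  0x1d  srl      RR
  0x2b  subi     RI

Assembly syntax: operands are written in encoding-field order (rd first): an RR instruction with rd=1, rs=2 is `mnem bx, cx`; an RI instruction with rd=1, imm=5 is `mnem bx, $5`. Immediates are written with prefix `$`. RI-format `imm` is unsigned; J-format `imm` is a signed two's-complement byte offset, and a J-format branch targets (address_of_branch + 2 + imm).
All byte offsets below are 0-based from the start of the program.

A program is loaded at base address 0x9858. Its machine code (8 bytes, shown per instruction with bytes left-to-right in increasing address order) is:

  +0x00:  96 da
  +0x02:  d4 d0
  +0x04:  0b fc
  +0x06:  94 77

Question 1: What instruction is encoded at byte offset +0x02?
plus bx, di

@+02  big-endian(d4 d0) = 0xd4d0
  top 6b → 0x35 → plus [RR]
  [9:7] rd=1 = bx
  [6:4] rs=5 = di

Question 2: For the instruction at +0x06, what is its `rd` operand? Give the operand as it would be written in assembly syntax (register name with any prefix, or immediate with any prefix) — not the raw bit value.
off 0x06: read 94 77 as big → 0x9477
  opcode bits[15:10]=0x25: andi/RI
  [9:7] rd=0 = ax
  [6:0] imm=119 = $119

ax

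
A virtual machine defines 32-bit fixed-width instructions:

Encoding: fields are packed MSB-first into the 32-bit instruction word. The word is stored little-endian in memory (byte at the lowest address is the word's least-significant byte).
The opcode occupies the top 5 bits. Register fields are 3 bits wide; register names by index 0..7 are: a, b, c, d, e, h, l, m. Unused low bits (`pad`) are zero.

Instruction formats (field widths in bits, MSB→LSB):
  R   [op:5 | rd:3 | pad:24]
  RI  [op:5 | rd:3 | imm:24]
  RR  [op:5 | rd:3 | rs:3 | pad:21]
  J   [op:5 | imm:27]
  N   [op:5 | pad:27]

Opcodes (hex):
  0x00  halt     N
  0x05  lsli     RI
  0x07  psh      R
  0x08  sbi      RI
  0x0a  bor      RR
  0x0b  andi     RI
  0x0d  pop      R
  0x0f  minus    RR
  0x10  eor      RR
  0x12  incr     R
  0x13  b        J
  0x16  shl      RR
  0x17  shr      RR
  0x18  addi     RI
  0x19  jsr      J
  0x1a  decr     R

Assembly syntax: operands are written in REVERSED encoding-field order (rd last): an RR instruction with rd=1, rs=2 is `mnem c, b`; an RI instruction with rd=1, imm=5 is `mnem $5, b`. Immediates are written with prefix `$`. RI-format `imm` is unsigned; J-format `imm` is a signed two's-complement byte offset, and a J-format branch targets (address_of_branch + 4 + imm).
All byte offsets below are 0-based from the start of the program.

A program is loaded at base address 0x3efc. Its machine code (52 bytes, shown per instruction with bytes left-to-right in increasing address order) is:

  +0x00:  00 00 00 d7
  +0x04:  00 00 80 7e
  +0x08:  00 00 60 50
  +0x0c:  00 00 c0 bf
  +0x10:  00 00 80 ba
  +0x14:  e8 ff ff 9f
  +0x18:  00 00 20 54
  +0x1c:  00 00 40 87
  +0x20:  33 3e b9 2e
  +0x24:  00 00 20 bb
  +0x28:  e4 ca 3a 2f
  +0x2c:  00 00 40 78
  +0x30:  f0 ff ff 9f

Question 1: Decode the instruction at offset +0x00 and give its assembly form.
@+00  little-endian(00 00 00 d7) = 0xd7000000
  op=0xd7000000>>27=0x1a ⇒ decr (R)
  rd: (w>>24)&0x7=0x7 → m

decr m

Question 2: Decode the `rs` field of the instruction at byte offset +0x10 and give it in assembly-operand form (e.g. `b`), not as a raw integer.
e

[10] 00 00 80 ba → 0xba800000
  top 5b → 0x17 → shr [RR]
  rd: (w>>24)&0x7=0x2 → c
  rs: (w>>21)&0x7=0x4 → e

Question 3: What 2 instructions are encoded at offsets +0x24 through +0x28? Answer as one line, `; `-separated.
+0x24: 00 00 20 bb ⇒ word 0xbb200000 (little)
  top 5b → 0x17 → shr [RR]
  [26:24] rd=3 = d
  [23:21] rs=1 = b
+0x28: e4 ca 3a 2f ⇒ word 0x2f3acae4 (little)
  top 5b → 0x5 → lsli [RI]
  [26:24] rd=7 = m
  [23:0] imm=3853028 = $3853028

shr b, d; lsli $3853028, m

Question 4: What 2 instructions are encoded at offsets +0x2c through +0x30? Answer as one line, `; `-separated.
+0x2c: 00 00 40 78 ⇒ word 0x78400000 (little)
  top 5b → 0xf → minus [RR]
  [26:24] rd=0 = a
  [23:21] rs=2 = c
+0x30: f0 ff ff 9f ⇒ word 0x9ffffff0 (little)
  top 5b → 0x13 → b [J]
  [26:0] imm=134217712 (s27→-16) = $-16

minus c, a; b $-16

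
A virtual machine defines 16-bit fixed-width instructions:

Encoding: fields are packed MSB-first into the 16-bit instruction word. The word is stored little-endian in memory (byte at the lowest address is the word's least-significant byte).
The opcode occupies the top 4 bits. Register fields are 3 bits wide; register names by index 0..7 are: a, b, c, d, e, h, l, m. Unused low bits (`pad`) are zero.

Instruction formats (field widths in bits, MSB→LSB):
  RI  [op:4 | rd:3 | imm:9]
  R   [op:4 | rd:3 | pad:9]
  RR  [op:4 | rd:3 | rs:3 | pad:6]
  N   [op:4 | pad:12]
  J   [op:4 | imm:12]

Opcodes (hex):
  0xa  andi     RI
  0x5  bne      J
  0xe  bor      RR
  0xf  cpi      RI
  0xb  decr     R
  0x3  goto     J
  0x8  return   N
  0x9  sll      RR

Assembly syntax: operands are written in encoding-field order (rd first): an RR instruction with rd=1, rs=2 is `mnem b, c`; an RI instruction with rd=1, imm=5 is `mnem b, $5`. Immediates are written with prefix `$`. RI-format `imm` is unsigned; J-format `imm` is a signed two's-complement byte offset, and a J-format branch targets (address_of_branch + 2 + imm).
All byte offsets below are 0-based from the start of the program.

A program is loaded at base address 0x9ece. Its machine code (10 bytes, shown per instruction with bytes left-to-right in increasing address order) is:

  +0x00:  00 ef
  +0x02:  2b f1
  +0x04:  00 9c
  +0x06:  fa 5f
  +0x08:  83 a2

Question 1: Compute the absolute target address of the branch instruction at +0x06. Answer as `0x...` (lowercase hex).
0x9ed0

+0x06: fa 5f ⇒ word 0x5ffa (little)
  opcode bits[15:12]=0x5: bne/J
  [11:0] imm=4090 (s12→-6) = $-6
  target = base 0x9ece + off 0x06 + 2 + imm -6 = 0x9ed0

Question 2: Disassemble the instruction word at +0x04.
@+04  little-endian(00 9c) = 0x9c00
  top 4b → 0x9 → sll [RR]
  rd: (w>>9)&0x7=0x6 → l
  rs: (w>>6)&0x7=0x0 → a

sll l, a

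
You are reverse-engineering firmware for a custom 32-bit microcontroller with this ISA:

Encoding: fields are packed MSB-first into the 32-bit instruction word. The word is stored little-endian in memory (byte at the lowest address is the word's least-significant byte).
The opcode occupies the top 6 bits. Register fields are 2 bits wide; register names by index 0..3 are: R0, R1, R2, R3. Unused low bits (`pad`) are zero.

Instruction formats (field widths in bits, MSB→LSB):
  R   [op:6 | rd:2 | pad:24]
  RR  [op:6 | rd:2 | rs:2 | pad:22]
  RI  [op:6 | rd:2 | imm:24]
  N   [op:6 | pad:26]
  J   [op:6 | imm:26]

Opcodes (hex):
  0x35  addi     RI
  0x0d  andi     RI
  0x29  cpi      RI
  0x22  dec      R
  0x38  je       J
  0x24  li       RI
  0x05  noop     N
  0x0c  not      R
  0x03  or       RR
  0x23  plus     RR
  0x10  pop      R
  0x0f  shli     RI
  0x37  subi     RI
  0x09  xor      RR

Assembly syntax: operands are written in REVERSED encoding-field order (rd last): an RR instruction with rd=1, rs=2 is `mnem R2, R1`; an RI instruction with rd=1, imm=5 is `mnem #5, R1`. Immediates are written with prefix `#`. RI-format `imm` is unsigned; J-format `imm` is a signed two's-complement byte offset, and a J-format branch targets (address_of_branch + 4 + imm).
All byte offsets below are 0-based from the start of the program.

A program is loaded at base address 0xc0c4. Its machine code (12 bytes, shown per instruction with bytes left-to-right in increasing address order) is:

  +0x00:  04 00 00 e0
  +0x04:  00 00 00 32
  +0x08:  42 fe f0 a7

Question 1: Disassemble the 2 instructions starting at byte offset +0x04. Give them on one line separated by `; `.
[04] 00 00 00 32 → 0x32000000
  opcode bits[31:26]=0xc: not/R
  rd: (w>>24)&0x3=0x2 → R2
[08] 42 fe f0 a7 → 0xa7f0fe42
  opcode bits[31:26]=0x29: cpi/RI
  rd: (w>>24)&0x3=0x3 → R3
  imm: (w>>0)&0xffffff=0xf0fe42 → #15793730

not R2; cpi #15793730, R3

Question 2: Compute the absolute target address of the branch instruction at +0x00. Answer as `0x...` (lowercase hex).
0xc0cc

+0x00: 04 00 00 e0 ⇒ word 0xe0000004 (little)
  top 6b → 0x38 → je [J]
  [25:0] imm=4 = #4
  target = base 0xc0c4 + off 0x00 + 4 + imm 4 = 0xc0cc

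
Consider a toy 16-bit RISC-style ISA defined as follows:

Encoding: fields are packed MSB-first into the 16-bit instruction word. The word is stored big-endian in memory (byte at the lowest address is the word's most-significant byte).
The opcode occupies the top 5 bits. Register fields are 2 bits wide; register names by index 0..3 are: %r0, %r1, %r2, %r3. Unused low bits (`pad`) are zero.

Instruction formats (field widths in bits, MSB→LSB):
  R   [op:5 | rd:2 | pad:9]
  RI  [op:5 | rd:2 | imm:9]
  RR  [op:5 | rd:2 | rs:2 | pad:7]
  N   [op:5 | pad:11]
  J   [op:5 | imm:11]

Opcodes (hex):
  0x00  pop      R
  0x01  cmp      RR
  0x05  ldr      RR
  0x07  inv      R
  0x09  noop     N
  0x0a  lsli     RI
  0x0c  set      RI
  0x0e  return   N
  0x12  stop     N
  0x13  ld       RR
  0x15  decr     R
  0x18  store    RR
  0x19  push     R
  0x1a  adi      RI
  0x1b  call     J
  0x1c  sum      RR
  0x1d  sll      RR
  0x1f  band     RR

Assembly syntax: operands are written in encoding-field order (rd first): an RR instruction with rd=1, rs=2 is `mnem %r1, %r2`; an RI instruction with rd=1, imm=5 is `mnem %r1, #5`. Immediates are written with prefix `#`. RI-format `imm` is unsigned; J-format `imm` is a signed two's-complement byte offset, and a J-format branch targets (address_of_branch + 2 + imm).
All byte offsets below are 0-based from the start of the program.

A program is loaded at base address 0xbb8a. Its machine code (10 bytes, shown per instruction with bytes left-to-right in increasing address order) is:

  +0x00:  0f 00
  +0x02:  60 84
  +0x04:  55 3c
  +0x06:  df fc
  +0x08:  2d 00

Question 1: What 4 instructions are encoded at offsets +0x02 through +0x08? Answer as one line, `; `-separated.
off 0x02: read 60 84 as big → 0x6084
  op=0x6084>>11=0xc ⇒ set (RI)
  rd@[10:9]=0x0 ⇒ %r0
  imm@[8:0]=0x84 ⇒ #132
off 0x04: read 55 3c as big → 0x553c
  op=0x553c>>11=0xa ⇒ lsli (RI)
  rd@[10:9]=0x2 ⇒ %r2
  imm@[8:0]=0x13c ⇒ #316
off 0x06: read df fc as big → 0xdffc
  op=0xdffc>>11=0x1b ⇒ call (J)
  imm@[10:0]=0x7fc (s11→-4) ⇒ #-4
off 0x08: read 2d 00 as big → 0x2d00
  op=0x2d00>>11=0x5 ⇒ ldr (RR)
  rd@[10:9]=0x2 ⇒ %r2
  rs@[8:7]=0x2 ⇒ %r2

set %r0, #132; lsli %r2, #316; call #-4; ldr %r2, %r2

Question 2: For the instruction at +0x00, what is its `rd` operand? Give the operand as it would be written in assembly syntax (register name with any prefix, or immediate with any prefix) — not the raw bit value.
[00] 0f 00 → 0x0f00
  opcode bits[15:11]=0x1: cmp/RR
  rd: (w>>9)&0x3=0x3 → %r3
  rs: (w>>7)&0x3=0x2 → %r2

%r3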